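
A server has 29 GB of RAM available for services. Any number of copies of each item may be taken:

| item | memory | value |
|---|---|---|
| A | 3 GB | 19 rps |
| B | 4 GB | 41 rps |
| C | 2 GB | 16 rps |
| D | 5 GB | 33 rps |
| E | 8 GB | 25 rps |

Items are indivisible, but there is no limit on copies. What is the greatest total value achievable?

Best value-per-unit is B at 41/4, and filling with it alone uses memory 7×4=28. No mix of the others beats 7×41 = 287.

287 rps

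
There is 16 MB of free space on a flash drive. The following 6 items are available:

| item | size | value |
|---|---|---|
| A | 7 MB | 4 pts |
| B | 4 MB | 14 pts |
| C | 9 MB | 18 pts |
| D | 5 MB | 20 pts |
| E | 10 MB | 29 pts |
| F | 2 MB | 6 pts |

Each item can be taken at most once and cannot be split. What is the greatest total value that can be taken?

Check high-value combinations within 16 MB:
- D+E: size 5+10=15, value 20+29=49
- B+E+F: size 4+10+2=16, value 14+29+6=49
- C+D+F: size 9+5+2=16, value 18+20+6=44
- B+E: size 4+10=14, value 14+29=43
Best: 49 pts.

49 pts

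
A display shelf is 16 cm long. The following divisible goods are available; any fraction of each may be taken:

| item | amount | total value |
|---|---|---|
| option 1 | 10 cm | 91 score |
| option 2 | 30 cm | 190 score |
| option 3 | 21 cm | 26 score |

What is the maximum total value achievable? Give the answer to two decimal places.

129.00

Take in order of value per unit:
- option 1 (91/10 per unit): all 10 → value 91, running total 91.00
- option 2 (190/30 per unit): 6 of 30 → value 6×190/30 = 38.0000, running total 129.00
Total 129.00.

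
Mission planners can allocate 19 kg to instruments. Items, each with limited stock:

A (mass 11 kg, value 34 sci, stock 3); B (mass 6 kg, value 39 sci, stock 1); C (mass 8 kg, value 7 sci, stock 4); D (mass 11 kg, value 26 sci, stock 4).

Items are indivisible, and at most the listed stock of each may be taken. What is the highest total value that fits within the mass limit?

73 sci

Best selections within mass 19 and stock limits:
- 1×A + 1×B: mass 17, value 73
- 1×B + 1×D: mass 17, value 65
Best: 73 sci.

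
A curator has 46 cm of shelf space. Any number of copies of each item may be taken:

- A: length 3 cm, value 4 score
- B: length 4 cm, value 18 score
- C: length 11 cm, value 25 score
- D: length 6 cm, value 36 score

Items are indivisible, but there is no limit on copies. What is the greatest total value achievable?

Best value-per-unit is D at 36/6; filling with it alone gives 7×36 = 252.
Optimal mix: 1×B + 7×D → length 46, value 270.

270 score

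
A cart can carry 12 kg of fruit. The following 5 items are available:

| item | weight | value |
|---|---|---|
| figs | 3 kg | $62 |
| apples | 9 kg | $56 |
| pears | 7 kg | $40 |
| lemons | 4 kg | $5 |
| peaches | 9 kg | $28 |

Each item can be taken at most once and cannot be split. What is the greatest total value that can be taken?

Check high-value combinations within 12 kg:
- figs+apples: weight 3+9=12, value 62+56=118
- figs+pears: weight 3+7=10, value 62+40=102
- figs+peaches: weight 3+9=12, value 62+28=90
- figs+lemons: weight 3+4=7, value 62+5=67
- figs: weight 3, value 62
Best: $118.

$118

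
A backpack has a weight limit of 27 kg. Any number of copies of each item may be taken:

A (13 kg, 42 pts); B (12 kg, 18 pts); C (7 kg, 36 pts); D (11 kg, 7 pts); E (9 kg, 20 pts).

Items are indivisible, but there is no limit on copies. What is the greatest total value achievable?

Best value-per-unit is C at 36/7; filling with it alone gives 3×36 = 108.
Optimal mix: 1×A + 2×C → weight 27, value 114.

114 pts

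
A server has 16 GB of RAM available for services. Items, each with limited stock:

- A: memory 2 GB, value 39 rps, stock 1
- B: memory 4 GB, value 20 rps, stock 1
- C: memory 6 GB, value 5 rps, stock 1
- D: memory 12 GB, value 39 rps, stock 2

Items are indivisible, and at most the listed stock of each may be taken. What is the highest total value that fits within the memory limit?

Best selections within memory 16 and stock limits:
- 1×A + 1×D: memory 14, value 78
- 1×A + 1×B + 1×C: memory 12, value 64
- 1×A + 1×B: memory 6, value 59
Best: 78 rps.

78 rps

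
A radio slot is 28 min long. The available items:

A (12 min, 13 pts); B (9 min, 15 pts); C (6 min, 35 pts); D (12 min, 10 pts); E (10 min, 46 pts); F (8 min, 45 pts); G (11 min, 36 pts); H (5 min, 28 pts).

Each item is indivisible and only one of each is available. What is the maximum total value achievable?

126 pts

This is a 0/1 knapsack; check combinations near the capacity.
- C+E+F: duration 6+10+8=24, value 35+46+45=126
- B+C+F+H: duration 9+6+8+5=28, value 15+35+45+28=123
- E+F+H: duration 10+8+5=23, value 46+45+28=119
Best: 126 pts.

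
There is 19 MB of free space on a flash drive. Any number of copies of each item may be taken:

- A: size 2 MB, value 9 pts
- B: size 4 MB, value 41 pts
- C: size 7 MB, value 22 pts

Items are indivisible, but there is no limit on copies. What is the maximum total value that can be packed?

173 pts

Best value-per-unit is B at 41/4; filling with it alone gives 4×41 = 164.
Optimal mix: 1×A + 4×B → size 18, value 173.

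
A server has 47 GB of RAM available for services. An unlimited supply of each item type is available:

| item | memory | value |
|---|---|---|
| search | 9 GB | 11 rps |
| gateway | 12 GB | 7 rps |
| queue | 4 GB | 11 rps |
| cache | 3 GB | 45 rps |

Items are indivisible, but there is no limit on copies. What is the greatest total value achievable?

675 rps

Best value-per-unit is cache at 45/3, and filling with it alone uses memory 15×3=45. No mix of the others beats 15×45 = 675.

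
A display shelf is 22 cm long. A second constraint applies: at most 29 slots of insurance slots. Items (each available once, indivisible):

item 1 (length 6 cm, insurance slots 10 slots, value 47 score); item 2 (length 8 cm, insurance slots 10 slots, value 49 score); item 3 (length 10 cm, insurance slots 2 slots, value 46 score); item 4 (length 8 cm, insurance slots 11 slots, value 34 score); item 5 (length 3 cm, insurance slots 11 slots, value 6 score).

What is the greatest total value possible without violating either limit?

101 score

Feasible sets respecting both limits:
- item 2+item 3+item 5: length 21, insurance slots 23, value 101
- item 1+item 3+item 5: length 19, insurance slots 23, value 99
- item 1+item 2: length 14, insurance slots 20, value 96
- item 2+item 3: length 18, insurance slots 12, value 95
Best: 101 score.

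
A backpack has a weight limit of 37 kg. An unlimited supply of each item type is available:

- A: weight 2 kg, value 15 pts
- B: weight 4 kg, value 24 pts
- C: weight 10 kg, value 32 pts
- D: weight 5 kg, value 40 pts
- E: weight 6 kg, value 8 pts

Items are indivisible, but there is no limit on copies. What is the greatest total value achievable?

295 pts

Best value-per-unit is D at 40/5; filling with it alone gives 7×40 = 280.
Optimal mix: 1×A + 7×D → weight 37, value 295.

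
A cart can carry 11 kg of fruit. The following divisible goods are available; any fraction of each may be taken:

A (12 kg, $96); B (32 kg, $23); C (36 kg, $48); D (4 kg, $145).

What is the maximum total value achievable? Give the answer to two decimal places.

Take in order of value per unit:
- D (145/4 per unit): all 4 → value 145, running total 145.00
- A (96/12 per unit): 7 of 12 → value 7×96/12 = 56.0000, running total 201.00
Total 201.00.

201.00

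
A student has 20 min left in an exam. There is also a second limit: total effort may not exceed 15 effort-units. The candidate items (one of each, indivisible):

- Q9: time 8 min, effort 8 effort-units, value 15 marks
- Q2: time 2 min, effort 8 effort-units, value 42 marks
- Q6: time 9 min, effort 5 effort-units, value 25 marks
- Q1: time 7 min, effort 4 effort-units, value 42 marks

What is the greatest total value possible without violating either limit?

84 marks

Feasible sets respecting both limits:
- Q2+Q1: time 9, effort 12, value 84
- Q2+Q6: time 11, effort 13, value 67
- Q6+Q1: time 16, effort 9, value 67
Best: 84 marks.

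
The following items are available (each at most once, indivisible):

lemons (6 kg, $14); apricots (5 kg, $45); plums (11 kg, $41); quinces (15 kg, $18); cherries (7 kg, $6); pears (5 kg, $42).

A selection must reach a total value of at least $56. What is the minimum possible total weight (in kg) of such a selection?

Subsets with value ≥ 56, sorted by total weight:
- apricots+pears: weight 10, value 87
- lemons+apricots: weight 11, value 59
- lemons+pears: weight 11, value 56
- lemons+apricots+pears: weight 16, value 101
Minimum weight: 10 kg.

10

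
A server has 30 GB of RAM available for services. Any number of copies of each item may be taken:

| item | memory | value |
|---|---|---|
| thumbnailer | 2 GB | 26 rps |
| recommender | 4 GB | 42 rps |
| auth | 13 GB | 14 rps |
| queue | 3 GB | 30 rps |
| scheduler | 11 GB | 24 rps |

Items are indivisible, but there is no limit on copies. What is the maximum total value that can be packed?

390 rps

Best value-per-unit is thumbnailer at 26/2, and filling with it alone uses memory 15×2=30. No mix of the others beats 15×26 = 390.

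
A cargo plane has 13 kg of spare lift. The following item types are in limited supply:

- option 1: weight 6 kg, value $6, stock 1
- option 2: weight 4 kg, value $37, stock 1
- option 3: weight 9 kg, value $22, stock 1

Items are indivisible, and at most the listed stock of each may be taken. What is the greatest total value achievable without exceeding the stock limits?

$59

Top feasible selections:
- 1×option 2 + 1×option 3: weight 13, value 59
- 1×option 1 + 1×option 2: weight 10, value 43
- 1×option 2: weight 4, value 37
Best: $59.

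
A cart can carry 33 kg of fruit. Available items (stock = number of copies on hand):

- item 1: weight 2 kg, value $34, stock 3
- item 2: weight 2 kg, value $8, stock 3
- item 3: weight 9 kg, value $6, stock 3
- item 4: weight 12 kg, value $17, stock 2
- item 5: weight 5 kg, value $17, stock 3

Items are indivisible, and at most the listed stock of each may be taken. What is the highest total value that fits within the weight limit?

Top feasible selections:
- 3×item 1 + 3×item 2 + 3×item 5: weight 27, value 177
- 3×item 1 + 1×item 4 + 3×item 5: weight 33, value 170
Best: $177.

$177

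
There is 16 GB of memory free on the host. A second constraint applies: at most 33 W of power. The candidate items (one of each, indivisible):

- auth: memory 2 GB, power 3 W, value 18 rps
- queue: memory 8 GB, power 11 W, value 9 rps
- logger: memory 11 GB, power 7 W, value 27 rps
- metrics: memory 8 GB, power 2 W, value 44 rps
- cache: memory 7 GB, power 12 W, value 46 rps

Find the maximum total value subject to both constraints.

90 rps

Feasible sets respecting both limits:
- metrics+cache: memory 15, power 14, value 90
- auth+cache: memory 9, power 15, value 64
- auth+metrics: memory 10, power 5, value 62
Best: 90 rps.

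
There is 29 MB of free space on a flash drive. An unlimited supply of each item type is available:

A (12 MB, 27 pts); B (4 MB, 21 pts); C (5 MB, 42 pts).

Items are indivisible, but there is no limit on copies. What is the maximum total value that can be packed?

Best value-per-unit is C at 42/5; filling with it alone gives 5×42 = 210.
Optimal mix: 1×B + 5×C → size 29, value 231.

231 pts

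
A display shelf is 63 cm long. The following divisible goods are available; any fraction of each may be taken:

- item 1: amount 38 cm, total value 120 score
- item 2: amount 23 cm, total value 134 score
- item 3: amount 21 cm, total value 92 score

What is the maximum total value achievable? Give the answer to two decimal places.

Take in order of value per unit:
- item 2 (134/23 per unit): all 23 → value 134, running total 134.00
- item 3 (92/21 per unit): all 21 → value 92, running total 226.00
- item 1 (120/38 per unit): 19 of 38 → value 19×120/38 = 60.0000, running total 286.00
Total 286.00.

286.00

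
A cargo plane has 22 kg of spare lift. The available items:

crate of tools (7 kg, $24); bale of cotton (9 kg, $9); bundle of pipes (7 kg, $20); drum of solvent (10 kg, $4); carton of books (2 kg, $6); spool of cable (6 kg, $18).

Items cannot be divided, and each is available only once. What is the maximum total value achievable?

This is a 0/1 knapsack; check combinations near the capacity.
- crate of tools+bundle of pipes+carton of books+spool of cable: weight 7+7+2+6=22, value 24+20+6+18=68
- crate of tools+bundle of pipes+spool of cable: weight 7+7+6=20, value 24+20+18=62
- crate of tools+bale of cotton+spool of cable: weight 7+9+6=22, value 24+9+18=51
- crate of tools+bundle of pipes+carton of books: weight 7+7+2=16, value 24+20+6=50
- crate of tools+carton of books+spool of cable: weight 7+2+6=15, value 24+6+18=48
Best: $68.

$68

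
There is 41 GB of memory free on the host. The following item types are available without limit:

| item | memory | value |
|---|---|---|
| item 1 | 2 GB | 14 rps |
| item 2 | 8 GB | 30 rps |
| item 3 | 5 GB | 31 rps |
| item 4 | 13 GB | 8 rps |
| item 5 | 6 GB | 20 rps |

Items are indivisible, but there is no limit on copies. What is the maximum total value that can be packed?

283 rps

Best value-per-unit is item 1 at 14/2; filling with it alone gives 20×14 = 280.
Optimal mix: 18×item 1 + 1×item 3 → memory 41, value 283.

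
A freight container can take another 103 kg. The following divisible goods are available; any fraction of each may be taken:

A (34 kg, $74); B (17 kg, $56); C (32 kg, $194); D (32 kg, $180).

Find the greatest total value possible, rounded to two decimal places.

477.88

Take in order of value per unit:
- C (194/32 per unit): all 32 → value 194, running total 194.00
- D (180/32 per unit): all 32 → value 180, running total 374.00
- B (56/17 per unit): all 17 → value 56, running total 430.00
- A (74/34 per unit): 22 of 34 → value 22×74/34 = 47.8824, running total 477.88
Total 477.88.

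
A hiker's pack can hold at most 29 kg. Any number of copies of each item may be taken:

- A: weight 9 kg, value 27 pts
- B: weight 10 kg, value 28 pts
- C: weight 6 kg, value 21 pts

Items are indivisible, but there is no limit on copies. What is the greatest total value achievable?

Best value-per-unit is C at 21/6; filling with it alone gives 4×21 = 84.
Optimal mix: 1×B + 3×C → weight 28, value 91.

91 pts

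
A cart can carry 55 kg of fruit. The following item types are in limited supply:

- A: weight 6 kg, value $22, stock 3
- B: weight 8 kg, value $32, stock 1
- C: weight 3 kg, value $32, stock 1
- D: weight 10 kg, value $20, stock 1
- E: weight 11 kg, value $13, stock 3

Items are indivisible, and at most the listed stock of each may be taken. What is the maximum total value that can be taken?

$163

Top feasible selections:
- 3×A + 1×B + 1×C + 1×D + 1×E: weight 50, value 163
- 3×A + 1×B + 1×C + 2×E: weight 51, value 156
- 2×A + 1×B + 1×C + 1×D + 2×E: weight 55, value 154
- 3×A + 1×B + 1×C + 1×D: weight 39, value 150
Best: $163.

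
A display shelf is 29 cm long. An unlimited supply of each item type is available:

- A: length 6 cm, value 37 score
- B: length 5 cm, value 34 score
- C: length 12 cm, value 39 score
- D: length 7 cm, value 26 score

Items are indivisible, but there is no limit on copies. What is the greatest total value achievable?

182 score

Best value-per-unit is B at 34/5; filling with it alone gives 5×34 = 170.
Optimal mix: 4×A + 1×B → length 29, value 182.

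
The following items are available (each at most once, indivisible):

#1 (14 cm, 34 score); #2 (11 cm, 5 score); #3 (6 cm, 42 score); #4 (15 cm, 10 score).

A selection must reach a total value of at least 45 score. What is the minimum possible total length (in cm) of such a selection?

Subsets with value ≥ 45, sorted by total length:
- #2+#3: length 17, value 47
- #1+#3: length 20, value 76
- #3+#4: length 21, value 52
- #1+#2+#3: length 31, value 81
Minimum length: 17 cm.

17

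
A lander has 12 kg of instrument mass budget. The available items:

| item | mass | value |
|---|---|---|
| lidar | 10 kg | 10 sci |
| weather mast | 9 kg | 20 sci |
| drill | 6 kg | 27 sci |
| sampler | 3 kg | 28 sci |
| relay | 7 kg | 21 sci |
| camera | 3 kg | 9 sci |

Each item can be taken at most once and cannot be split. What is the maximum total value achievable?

Check high-value combinations within 12 kg:
- drill+sampler+camera: mass 6+3+3=12, value 27+28+9=64
- drill+sampler: mass 6+3=9, value 27+28=55
- sampler+relay: mass 3+7=10, value 28+21=49
- weather mast+sampler: mass 9+3=12, value 20+28=48
Best: 64 sci.

64 sci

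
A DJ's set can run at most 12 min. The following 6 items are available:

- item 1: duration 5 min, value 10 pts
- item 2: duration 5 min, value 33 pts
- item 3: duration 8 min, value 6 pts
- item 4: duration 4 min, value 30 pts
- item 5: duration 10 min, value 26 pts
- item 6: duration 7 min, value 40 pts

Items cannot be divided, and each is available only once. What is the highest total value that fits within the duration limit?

Check high-value combinations within 12 min:
- item 2+item 6: duration 5+7=12, value 33+40=73
- item 4+item 6: duration 4+7=11, value 30+40=70
- item 2+item 4: duration 5+4=9, value 33+30=63
Best: 73 pts.

73 pts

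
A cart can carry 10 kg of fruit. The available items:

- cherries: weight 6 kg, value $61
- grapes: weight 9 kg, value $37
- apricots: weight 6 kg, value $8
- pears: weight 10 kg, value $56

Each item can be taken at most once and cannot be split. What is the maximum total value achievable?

Check high-value combinations within 10 kg:
- cherries: weight 6, value 61
- pears: weight 10, value 56
- grapes: weight 9, value 37
- apricots: weight 6, value 8
Best: $61.

$61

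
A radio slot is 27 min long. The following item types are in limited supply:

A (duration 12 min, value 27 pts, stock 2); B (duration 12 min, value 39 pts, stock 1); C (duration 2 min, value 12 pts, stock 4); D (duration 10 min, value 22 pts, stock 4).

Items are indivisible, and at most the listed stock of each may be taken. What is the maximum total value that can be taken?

Top feasible selections:
- 1×B + 4×C: duration 20, value 87
- 1×B + 2×C + 1×D: duration 26, value 85
- 3×C + 2×D: duration 26, value 80
- 1×A + 1×B + 1×C: duration 26, value 78
Best: 87 pts.

87 pts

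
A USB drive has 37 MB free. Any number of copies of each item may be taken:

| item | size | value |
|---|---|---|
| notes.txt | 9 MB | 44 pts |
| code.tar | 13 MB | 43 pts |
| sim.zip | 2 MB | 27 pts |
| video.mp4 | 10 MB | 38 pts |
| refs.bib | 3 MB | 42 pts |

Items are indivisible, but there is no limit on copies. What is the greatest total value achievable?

Best value-per-unit is refs.bib at 42/3; filling with it alone gives 12×42 = 504.
Optimal mix: 2×sim.zip + 11×refs.bib → size 37, value 516.

516 pts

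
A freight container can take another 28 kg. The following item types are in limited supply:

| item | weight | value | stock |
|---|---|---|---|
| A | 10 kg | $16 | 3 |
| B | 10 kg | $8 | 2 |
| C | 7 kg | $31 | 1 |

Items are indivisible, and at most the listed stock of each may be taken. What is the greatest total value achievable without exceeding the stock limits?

$63

Best selections within weight 28 and stock limits:
- 2×A + 1×C: weight 27, value 63
- 1×A + 1×B + 1×C: weight 27, value 55
- 1×A + 1×C: weight 17, value 47
Best: $63.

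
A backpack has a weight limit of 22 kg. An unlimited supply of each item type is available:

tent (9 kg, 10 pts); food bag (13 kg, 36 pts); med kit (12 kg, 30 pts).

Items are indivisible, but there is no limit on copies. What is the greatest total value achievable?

46 pts

Best value-per-unit is food bag at 36/13; filling with it alone gives 1×36 = 36.
Optimal mix: 1×tent + 1×food bag → weight 22, value 46.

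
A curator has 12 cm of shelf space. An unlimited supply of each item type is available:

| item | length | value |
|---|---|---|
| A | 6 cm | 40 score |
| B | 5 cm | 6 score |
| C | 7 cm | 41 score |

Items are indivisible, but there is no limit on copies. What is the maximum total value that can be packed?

Best value-per-unit is A at 40/6, and filling with it alone uses length 2×6=12. No mix of the others beats 2×40 = 80.

80 score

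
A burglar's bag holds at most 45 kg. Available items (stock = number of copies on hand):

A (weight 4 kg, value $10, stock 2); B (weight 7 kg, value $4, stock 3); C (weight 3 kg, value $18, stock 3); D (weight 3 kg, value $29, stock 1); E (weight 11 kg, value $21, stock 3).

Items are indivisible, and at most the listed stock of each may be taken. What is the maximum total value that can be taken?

$146

Best selections within weight 45 and stock limits:
- 3×C + 1×D + 3×E: weight 45, value 146
- 2×A + 3×C + 1×D + 2×E: weight 42, value 145
- 1×A + 1×B + 3×C + 1×D + 2×E: weight 45, value 139
- 1×A + 3×C + 1×D + 2×E: weight 38, value 135
Best: $146.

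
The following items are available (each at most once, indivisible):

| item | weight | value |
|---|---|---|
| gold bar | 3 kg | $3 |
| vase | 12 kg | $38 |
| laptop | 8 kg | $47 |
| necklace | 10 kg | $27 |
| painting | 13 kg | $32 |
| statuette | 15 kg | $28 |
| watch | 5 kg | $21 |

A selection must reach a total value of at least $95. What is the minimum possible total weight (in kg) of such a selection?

23

Subsets with value ≥ 95, sorted by total weight:
- laptop+necklace+watch: weight 23, value 95
- vase+laptop+watch: weight 25, value 106
Minimum weight: 23 kg.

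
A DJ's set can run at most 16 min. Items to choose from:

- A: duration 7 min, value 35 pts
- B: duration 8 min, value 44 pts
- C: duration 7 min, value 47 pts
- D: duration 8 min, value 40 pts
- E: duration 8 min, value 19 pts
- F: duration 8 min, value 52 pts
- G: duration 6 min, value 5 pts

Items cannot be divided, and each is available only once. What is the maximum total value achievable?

99 pts

Check high-value combinations within 16 min:
- C+F: duration 7+8=15, value 47+52=99
- B+F: duration 8+8=16, value 44+52=96
- D+F: duration 8+8=16, value 40+52=92
- B+C: duration 8+7=15, value 44+47=91
Best: 99 pts.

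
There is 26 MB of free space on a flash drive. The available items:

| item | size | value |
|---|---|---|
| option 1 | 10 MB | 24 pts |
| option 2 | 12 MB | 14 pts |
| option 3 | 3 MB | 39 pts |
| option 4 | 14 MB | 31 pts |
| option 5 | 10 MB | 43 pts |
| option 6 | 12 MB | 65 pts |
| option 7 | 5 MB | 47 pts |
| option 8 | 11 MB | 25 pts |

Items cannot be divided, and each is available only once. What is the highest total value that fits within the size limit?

151 pts

This is a 0/1 knapsack; check combinations near the capacity.
- option 3+option 6+option 7: size 3+12+5=20, value 39+65+47=151
- option 3+option 5+option 6: size 3+10+12=25, value 39+43+65=147
- option 3+option 5+option 7: size 3+10+5=18, value 39+43+47=129
- option 3+option 6+option 8: size 3+12+11=26, value 39+65+25=129
- option 1+option 3+option 6: size 10+3+12=25, value 24+39+65=128
Best: 151 pts.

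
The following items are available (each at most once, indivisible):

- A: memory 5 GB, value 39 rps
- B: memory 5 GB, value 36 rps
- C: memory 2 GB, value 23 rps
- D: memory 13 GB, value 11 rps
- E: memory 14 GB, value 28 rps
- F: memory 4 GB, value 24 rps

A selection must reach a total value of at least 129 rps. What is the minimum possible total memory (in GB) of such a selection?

29

Subsets with value ≥ 129, sorted by total memory:
- A+B+C+D+F: memory 29, value 133
- A+B+C+E+F: memory 30, value 150
Minimum memory: 29 GB.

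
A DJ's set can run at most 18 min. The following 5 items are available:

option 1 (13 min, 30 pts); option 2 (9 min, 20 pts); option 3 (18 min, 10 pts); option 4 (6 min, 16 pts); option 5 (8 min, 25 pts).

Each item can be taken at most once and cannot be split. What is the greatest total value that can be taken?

Check high-value combinations within 18 min:
- option 2+option 5: duration 9+8=17, value 20+25=45
- option 4+option 5: duration 6+8=14, value 16+25=41
- option 2+option 4: duration 9+6=15, value 20+16=36
- option 1: duration 13, value 30
Best: 45 pts.

45 pts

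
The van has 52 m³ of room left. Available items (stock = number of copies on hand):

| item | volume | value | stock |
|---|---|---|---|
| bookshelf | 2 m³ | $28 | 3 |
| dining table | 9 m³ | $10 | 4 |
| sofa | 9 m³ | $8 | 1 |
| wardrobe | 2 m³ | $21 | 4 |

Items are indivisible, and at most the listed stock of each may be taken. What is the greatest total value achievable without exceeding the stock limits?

$208

Best selections within volume 52 and stock limits:
- 3×bookshelf + 4×dining table + 4×wardrobe: volume 50, value 208
- 3×bookshelf + 3×dining table + 1×sofa + 4×wardrobe: volume 50, value 206
- 3×bookshelf + 3×dining table + 4×wardrobe: volume 41, value 198
- 3×bookshelf + 2×dining table + 1×sofa + 4×wardrobe: volume 41, value 196
Best: $208.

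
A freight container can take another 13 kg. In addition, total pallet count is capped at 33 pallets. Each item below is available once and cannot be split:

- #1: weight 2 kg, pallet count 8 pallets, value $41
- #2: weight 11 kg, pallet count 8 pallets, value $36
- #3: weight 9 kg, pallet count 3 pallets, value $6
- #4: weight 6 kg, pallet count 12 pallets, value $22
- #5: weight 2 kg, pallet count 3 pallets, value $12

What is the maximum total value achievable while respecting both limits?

Feasible sets respecting both limits:
- #1+#2: weight 13, pallet count 16, value 77
- #1+#4+#5: weight 10, pallet count 23, value 75
- #1+#4: weight 8, pallet count 20, value 63
Best: $77.

$77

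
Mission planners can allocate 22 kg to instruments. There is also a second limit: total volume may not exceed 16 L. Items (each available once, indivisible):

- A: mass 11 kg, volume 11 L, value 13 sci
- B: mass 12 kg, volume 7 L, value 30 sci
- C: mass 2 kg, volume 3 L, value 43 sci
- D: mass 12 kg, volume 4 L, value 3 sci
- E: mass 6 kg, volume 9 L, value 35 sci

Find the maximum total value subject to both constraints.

Feasible sets respecting both limits:
- C+D+E: mass 20, volume 16, value 81
- C+E: mass 8, volume 12, value 78
- B+C: mass 14, volume 10, value 73
Best: 81 sci.

81 sci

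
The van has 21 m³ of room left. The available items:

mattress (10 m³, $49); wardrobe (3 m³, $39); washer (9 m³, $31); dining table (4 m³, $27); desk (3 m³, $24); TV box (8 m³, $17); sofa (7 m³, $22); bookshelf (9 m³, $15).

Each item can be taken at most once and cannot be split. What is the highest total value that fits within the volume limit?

Check high-value combinations within 21 m³:
- mattress+wardrobe+dining table+desk: volume 10+3+4+3=20, value 49+39+27+24=139
- wardrobe+washer+dining table+desk: volume 3+9+4+3=19, value 39+31+27+24=121
- mattress+wardrobe+dining table: volume 10+3+4=17, value 49+39+27=115
Best: $139.

$139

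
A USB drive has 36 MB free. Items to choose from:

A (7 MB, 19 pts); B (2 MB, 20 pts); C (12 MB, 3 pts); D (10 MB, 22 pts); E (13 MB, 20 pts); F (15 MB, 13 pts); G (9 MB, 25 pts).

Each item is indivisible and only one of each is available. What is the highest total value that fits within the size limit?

Check high-value combinations within 36 MB:
- B+D+E+G: size 2+10+13+9=34, value 20+22+20+25=87
- A+B+D+G: size 7+2+10+9=28, value 19+20+22+25=86
- A+B+E+G: size 7+2+13+9=31, value 19+20+20+25=84
Best: 87 pts.

87 pts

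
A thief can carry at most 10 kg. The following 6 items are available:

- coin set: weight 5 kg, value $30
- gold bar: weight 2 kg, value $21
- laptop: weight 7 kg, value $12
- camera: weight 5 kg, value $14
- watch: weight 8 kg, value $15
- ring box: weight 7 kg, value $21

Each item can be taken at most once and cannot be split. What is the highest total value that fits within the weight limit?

$51

Check high-value combinations within 10 kg:
- coin set+gold bar: weight 5+2=7, value 30+21=51
- coin set+camera: weight 5+5=10, value 30+14=44
- gold bar+ring box: weight 2+7=9, value 21+21=42
Best: $51.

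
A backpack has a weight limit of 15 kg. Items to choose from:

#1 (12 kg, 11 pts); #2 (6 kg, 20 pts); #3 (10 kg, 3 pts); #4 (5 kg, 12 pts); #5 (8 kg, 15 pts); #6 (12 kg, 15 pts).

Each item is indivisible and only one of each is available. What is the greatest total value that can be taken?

35 pts

Check high-value combinations within 15 kg:
- #2+#5: weight 6+8=14, value 20+15=35
- #2+#4: weight 6+5=11, value 20+12=32
- #4+#5: weight 5+8=13, value 12+15=27
- #2: weight 6, value 20
- #5: weight 8, value 15
Best: 35 pts.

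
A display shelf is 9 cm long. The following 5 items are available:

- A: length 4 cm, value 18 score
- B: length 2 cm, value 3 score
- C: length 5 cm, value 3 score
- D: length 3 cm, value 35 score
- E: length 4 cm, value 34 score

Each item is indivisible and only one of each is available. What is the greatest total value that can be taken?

Check high-value combinations within 9 cm:
- B+D+E: length 2+3+4=9, value 3+35+34=72
- D+E: length 3+4=7, value 35+34=69
- A+B+D: length 4+2+3=9, value 18+3+35=56
Best: 72 score.

72 score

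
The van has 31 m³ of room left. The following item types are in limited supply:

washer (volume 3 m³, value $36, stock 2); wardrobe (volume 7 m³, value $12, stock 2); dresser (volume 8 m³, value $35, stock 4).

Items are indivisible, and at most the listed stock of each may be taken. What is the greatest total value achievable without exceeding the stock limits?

Best selections within volume 31 and stock limits:
- 2×washer + 3×dresser: volume 30, value 177
- 2×washer + 1×wardrobe + 2×dresser: volume 29, value 154
- 2×washer + 2×dresser: volume 22, value 142
Best: $177.

$177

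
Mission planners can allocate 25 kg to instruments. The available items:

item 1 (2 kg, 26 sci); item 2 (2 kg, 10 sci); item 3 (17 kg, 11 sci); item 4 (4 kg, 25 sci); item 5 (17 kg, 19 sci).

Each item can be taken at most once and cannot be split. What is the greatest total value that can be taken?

80 sci

Check high-value combinations within 25 kg:
- item 1+item 2+item 4+item 5: mass 2+2+4+17=25, value 26+10+25+19=80
- item 1+item 2+item 3+item 4: mass 2+2+17+4=25, value 26+10+11+25=72
- item 1+item 4+item 5: mass 2+4+17=23, value 26+25+19=70
Best: 80 sci.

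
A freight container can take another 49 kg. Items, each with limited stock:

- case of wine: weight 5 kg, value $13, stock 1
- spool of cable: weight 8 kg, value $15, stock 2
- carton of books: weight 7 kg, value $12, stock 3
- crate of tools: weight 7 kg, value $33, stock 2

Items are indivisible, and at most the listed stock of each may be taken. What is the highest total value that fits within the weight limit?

$133

Top feasible selections:
- 1×case of wine + 2×spool of cable + 2×carton of books + 2×crate of tools: weight 49, value 133
- 1×case of wine + 1×spool of cable + 3×carton of books + 2×crate of tools: weight 48, value 130
Best: $133.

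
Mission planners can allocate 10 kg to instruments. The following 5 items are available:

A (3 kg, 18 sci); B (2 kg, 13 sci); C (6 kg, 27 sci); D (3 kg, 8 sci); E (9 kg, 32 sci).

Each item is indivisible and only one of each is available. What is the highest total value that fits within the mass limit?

45 sci

This is a 0/1 knapsack; check combinations near the capacity.
- A+C: mass 3+6=9, value 18+27=45
- B+C: mass 2+6=8, value 13+27=40
- A+B+D: mass 3+2+3=8, value 18+13+8=39
- C+D: mass 6+3=9, value 27+8=35
- E: mass 9, value 32
Best: 45 sci.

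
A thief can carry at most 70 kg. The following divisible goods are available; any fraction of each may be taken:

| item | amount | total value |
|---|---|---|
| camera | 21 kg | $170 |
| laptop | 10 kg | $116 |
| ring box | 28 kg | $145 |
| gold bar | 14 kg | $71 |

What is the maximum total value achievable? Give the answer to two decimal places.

486.79

Take in order of value per unit:
- laptop (116/10 per unit): all 10 → value 116, running total 116.00
- camera (170/21 per unit): all 21 → value 170, running total 286.00
- ring box (145/28 per unit): all 28 → value 145, running total 431.00
- gold bar (71/14 per unit): 11 of 14 → value 11×71/14 = 55.7857, running total 486.79
Total 486.79.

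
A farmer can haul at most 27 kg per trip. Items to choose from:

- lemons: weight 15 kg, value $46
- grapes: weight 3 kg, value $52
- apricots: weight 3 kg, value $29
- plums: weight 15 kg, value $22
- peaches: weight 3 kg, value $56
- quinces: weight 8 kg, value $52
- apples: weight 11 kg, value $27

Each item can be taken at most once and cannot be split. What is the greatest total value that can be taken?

Check high-value combinations within 27 kg:
- grapes+apricots+peaches+quinces: weight 3+3+3+8=17, value 52+29+56+52=189
- grapes+peaches+quinces+apples: weight 3+3+8+11=25, value 52+56+52+27=187
- lemons+grapes+apricots+peaches: weight 15+3+3+3=24, value 46+52+29+56=183
Best: $189.

$189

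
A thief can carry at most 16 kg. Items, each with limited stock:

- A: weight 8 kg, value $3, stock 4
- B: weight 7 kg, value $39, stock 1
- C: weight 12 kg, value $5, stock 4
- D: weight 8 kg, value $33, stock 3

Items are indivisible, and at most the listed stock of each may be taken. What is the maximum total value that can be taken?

Best selections within weight 16 and stock limits:
- 1×B + 1×D: weight 15, value 72
- 2×D: weight 16, value 66
Best: $72.

$72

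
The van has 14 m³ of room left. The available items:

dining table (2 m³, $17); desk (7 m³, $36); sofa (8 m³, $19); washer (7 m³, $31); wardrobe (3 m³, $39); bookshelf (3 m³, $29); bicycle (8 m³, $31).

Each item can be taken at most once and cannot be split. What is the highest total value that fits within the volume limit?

Check high-value combinations within 14 m³:
- desk+wardrobe+bookshelf: volume 7+3+3=13, value 36+39+29=104
- washer+wardrobe+bookshelf: volume 7+3+3=13, value 31+39+29=99
- wardrobe+bookshelf+bicycle: volume 3+3+8=14, value 39+29+31=99
Best: $104.

$104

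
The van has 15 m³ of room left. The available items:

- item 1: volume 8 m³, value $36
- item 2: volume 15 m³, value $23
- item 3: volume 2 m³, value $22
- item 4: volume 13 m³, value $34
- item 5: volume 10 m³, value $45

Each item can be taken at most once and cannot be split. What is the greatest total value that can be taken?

Check high-value combinations within 15 m³:
- item 3+item 5: volume 2+10=12, value 22+45=67
- item 1+item 3: volume 8+2=10, value 36+22=58
- item 3+item 4: volume 2+13=15, value 22+34=56
- item 5: volume 10, value 45
Best: $67.

$67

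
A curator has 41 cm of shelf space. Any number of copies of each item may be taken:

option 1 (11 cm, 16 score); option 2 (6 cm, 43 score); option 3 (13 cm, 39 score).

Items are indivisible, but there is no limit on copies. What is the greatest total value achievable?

Best value-per-unit is option 2 at 43/6, and filling with it alone uses length 6×6=36. No mix of the others beats 6×43 = 258.

258 score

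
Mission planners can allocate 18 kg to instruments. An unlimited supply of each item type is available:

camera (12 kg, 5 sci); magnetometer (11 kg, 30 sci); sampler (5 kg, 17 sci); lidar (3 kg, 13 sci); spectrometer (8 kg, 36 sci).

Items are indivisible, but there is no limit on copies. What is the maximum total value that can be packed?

78 sci

Best value-per-unit is spectrometer at 36/8; filling with it alone gives 2×36 = 72.
Optimal mix: 6×lidar → mass 18, value 78.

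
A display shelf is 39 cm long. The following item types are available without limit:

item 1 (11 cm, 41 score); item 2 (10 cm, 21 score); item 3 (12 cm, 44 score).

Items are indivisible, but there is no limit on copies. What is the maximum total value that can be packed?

Best value-per-unit is item 1 at 41/11; filling with it alone gives 3×41 = 123.
Optimal mix: 3×item 3 → length 36, value 132.

132 score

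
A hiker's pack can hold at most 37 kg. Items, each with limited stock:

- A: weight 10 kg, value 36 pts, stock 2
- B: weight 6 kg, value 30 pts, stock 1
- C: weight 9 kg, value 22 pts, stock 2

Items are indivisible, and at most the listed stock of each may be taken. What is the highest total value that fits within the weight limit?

124 pts

Best selections within weight 37 and stock limits:
- 2×A + 1×B + 1×C: weight 35, value 124
- 1×A + 1×B + 2×C: weight 34, value 110
- 2×A + 1×B: weight 26, value 102
Best: 124 pts.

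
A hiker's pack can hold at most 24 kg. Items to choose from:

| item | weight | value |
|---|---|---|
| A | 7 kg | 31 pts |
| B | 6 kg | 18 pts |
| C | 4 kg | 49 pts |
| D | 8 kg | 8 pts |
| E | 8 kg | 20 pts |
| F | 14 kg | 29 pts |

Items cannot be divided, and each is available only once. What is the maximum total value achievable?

100 pts

Check high-value combinations within 24 kg:
- A+C+E: weight 7+4+8=19, value 31+49+20=100
- A+B+C: weight 7+6+4=17, value 31+18+49=98
- B+C+F: weight 6+4+14=24, value 18+49+29=96
- A+C+D: weight 7+4+8=19, value 31+49+8=88
- B+C+E: weight 6+4+8=18, value 18+49+20=87
Best: 100 pts.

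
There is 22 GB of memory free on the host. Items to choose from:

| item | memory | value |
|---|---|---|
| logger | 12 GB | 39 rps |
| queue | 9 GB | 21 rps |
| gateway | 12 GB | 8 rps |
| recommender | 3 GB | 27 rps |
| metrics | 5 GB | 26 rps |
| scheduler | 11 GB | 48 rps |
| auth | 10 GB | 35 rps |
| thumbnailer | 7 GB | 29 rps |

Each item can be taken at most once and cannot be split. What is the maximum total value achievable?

104 rps

This is a 0/1 knapsack; check combinations near the capacity.
- recommender+scheduler+thumbnailer: memory 3+11+7=21, value 27+48+29=104
- recommender+metrics+scheduler: memory 3+5+11=19, value 27+26+48=101
- logger+recommender+thumbnailer: memory 12+3+7=22, value 39+27+29=95
- logger+recommender+metrics: memory 12+3+5=20, value 39+27+26=92
- recommender+auth+thumbnailer: memory 3+10+7=20, value 27+35+29=91
Best: 104 rps.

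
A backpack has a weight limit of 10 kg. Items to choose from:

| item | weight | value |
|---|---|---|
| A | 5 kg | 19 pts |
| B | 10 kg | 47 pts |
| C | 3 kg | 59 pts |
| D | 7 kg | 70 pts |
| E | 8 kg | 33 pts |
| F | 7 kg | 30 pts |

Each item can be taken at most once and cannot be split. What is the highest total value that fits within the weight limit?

129 pts

Check high-value combinations within 10 kg:
- C+D: weight 3+7=10, value 59+70=129
- C+F: weight 3+7=10, value 59+30=89
- A+C: weight 5+3=8, value 19+59=78
- D: weight 7, value 70
- C: weight 3, value 59
Best: 129 pts.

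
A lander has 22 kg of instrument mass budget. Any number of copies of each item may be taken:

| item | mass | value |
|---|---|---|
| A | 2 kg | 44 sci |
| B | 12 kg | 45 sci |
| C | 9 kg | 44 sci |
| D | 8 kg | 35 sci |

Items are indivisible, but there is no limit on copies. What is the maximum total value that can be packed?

484 sci

Best value-per-unit is A at 44/2, and filling with it alone uses mass 11×2=22. No mix of the others beats 11×44 = 484.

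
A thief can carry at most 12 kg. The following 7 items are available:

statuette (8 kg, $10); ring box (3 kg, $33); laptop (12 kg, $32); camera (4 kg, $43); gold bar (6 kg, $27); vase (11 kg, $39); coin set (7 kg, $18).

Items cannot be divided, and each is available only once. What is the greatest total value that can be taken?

Check high-value combinations within 12 kg:
- ring box+camera: weight 3+4=7, value 33+43=76
- camera+gold bar: weight 4+6=10, value 43+27=70
- camera+coin set: weight 4+7=11, value 43+18=61
- ring box+gold bar: weight 3+6=9, value 33+27=60
Best: $76.

$76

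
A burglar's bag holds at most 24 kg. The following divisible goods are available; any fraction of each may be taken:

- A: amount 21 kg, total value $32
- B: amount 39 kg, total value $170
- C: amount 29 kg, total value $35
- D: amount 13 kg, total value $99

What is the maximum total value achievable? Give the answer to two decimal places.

Take in order of value per unit:
- D (99/13 per unit): all 13 → value 99, running total 99.00
- B (170/39 per unit): 11 of 39 → value 11×170/39 = 47.9487, running total 146.95
Total 146.95.

146.95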